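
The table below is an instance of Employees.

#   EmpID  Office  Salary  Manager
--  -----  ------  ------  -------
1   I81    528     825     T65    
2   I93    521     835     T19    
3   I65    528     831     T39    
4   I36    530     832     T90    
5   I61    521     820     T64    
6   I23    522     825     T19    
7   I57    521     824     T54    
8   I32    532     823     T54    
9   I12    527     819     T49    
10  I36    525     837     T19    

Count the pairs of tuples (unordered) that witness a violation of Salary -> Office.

1

Salary=825: violating pairs (1,6) — 1 pair.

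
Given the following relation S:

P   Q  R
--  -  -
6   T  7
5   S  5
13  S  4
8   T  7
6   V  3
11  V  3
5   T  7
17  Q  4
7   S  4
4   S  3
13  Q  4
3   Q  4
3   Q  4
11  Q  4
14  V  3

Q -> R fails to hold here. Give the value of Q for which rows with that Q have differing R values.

S

Q=T: 3 rows → R = 7, 7, 7 ✓
Q=S: 4 rows → R takes values {5, 4, 3} — violation
Q=V: 3 rows → R = 3, 3, 3 ✓
Q=Q: 5 rows → R = 4, 4, 4, 4, 4 ✓
The only Q value with inconsistent R is Q=S.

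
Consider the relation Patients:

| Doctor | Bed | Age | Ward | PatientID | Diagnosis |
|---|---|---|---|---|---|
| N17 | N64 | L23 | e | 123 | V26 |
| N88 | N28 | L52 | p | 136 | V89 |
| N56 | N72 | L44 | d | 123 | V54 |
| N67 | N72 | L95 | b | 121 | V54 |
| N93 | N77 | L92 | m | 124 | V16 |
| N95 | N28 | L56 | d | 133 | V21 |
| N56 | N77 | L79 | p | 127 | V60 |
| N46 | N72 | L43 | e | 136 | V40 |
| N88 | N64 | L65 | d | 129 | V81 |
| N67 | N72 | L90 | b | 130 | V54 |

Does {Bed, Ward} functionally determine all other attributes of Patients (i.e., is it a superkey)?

No

Two distinct rows share (Bed=N72, Ward=b), so {Bed, Ward} does not determine every attribute — not a superkey.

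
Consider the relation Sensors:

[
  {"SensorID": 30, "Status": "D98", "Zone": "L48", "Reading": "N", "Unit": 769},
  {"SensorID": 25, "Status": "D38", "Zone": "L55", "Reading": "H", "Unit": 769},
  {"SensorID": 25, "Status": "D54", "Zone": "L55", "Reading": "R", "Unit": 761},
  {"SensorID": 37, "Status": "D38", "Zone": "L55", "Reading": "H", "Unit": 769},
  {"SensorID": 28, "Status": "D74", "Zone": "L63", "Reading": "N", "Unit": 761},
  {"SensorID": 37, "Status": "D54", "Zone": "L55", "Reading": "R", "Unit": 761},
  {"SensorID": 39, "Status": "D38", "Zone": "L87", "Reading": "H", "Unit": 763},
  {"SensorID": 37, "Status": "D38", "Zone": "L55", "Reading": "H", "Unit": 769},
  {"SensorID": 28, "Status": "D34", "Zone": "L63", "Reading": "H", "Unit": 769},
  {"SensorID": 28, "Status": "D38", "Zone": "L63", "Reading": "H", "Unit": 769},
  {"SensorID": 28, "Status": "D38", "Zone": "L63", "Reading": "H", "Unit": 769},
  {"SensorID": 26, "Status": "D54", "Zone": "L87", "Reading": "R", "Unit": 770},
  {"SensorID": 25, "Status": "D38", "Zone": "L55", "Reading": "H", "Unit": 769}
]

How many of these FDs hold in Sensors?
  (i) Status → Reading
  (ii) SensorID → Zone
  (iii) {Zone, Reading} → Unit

3

(i) Status → Reading: every LHS value maps to a single RHS value — holds.
(ii) SensorID → Zone: every LHS value maps to a single RHS value — holds.
(iii) {Zone, Reading} → Unit: every LHS value maps to a single RHS value — holds.
3 of the 3 dependencies hold.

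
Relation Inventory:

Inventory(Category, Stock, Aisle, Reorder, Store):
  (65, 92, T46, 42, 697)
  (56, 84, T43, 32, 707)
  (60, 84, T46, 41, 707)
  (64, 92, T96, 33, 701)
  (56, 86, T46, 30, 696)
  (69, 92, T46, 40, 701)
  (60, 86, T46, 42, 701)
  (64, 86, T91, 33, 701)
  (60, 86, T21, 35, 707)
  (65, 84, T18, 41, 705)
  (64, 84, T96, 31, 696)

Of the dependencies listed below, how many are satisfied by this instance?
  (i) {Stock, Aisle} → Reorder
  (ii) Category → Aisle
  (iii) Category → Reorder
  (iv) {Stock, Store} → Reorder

(i) {Stock, Aisle} → Reorder: (Stock=92, Aisle=T46): 2 rows → Reorder takes values {42, 40} — violation; (Stock=86, Aisle=T46): 2 rows → Reorder takes values {30, 42} — violation — fails.
(ii) Category → Aisle: Category=65: 2 rows → Aisle takes values {T46, T18} — violation; Category=56: 2 rows → Aisle takes values {T43, T46} — violation; Category=60: 3 rows → Aisle takes values {T46, T21} — violation; Category=64: 3 rows → Aisle takes values {T96, T91} — violation — fails.
(iii) Category → Reorder: Category=65: 2 rows → Reorder takes values {42, 41} — violation; Category=56: 2 rows → Reorder takes values {32, 30} — violation; Category=60: 3 rows → Reorder takes values {41, 42, 35} — violation; Category=64: 3 rows → Reorder takes values {33, 31} — violation — fails.
(iv) {Stock, Store} → Reorder: (Stock=84, Store=707): 2 rows → Reorder takes values {32, 41} — violation; (Stock=92, Store=701): 2 rows → Reorder takes values {33, 40} — violation; (Stock=86, Store=701): 2 rows → Reorder takes values {42, 33} — violation — fails.
None of the 4 dependencies hold.

0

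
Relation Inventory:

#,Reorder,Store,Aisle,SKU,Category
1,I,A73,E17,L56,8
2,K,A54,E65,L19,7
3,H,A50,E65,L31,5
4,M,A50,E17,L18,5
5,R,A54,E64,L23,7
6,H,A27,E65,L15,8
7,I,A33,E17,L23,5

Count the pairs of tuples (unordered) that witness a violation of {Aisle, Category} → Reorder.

(Aisle=E17, Category=5): violating pairs (4,7) — 1 pair.

1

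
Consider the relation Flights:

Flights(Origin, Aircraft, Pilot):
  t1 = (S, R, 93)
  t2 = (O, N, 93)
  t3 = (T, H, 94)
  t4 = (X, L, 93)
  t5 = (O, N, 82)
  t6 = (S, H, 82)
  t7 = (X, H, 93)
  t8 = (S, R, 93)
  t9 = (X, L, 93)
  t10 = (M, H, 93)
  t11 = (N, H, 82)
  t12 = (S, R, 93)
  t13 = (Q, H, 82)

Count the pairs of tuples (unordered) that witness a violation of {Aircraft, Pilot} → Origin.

4

(Aircraft=R, Pilot=93): all 3 rows agree on Origin — 0 pairs.
(Aircraft=L, Pilot=93): all 2 rows agree on Origin — 0 pairs.
(Aircraft=H, Pilot=82): violating pairs (6,11), (6,13), (11,13) — 3 pairs.
(Aircraft=H, Pilot=93): violating pairs (7,10) — 1 pair.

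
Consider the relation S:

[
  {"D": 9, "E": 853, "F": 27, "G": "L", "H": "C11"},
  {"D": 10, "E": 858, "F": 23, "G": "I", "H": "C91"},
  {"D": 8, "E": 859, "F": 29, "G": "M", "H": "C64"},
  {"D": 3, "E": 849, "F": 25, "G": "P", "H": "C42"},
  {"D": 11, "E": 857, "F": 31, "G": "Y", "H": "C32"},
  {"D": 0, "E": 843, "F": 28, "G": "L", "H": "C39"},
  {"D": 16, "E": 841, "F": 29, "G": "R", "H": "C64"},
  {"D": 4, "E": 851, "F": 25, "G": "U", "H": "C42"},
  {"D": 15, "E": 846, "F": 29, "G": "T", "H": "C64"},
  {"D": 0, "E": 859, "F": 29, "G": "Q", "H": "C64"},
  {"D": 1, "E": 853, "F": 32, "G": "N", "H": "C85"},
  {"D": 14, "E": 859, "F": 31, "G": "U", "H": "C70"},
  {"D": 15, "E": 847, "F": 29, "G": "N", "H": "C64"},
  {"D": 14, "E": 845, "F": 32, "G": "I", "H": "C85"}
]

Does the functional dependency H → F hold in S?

Yes

H=C11: 1 row → F = 27 ✓
H=C91: 1 row → F = 23 ✓
H=C64: 5 rows → F = 29, 29, 29, 29, 29 ✓
H=C42: 2 rows → F = 25, 25 ✓
H=C32: 1 row → F = 31 ✓
H=C39: 1 row → F = 28 ✓
H=C85: 2 rows → F = 32, 32 ✓
H=C70: 1 row → F = 31 ✓
Every H value is associated with a single F value, so H → F holds.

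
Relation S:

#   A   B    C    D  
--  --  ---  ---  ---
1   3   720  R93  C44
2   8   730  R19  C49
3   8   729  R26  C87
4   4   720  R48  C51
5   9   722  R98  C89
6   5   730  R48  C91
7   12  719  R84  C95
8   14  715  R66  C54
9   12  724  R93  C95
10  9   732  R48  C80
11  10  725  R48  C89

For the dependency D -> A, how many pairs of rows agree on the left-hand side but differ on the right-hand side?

1

D=C89: violating pairs (5,11) — 1 pair.
D=C95: all 2 rows agree on A — 0 pairs.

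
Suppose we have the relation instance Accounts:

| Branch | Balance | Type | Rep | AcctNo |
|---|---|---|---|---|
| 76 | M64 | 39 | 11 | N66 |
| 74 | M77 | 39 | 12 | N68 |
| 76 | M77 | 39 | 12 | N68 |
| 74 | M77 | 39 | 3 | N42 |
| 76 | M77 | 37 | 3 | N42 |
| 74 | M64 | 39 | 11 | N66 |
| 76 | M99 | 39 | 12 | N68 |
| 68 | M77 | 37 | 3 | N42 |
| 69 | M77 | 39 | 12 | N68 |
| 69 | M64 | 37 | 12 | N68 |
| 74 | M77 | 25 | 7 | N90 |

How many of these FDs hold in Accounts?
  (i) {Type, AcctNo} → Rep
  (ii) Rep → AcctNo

2

(i) {Type, AcctNo} → Rep: every LHS value maps to a single RHS value — holds.
(ii) Rep → AcctNo: every LHS value maps to a single RHS value — holds.
2 of the 2 dependencies hold.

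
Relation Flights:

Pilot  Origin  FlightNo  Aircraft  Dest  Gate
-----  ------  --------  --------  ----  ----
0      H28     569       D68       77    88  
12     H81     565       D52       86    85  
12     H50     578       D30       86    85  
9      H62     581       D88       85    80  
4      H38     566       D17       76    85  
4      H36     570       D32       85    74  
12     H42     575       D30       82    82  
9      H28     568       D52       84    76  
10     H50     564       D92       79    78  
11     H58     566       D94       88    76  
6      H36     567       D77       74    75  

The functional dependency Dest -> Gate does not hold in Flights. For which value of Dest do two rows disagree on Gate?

85

Dest=77: 1 row → Gate = 88 ✓
Dest=86: 2 rows → Gate = 85, 85 ✓
Dest=85: 2 rows → Gate takes values {80, 74} — violation
Dest=76: 1 row → Gate = 85 ✓
Dest=82: 1 row → Gate = 82 ✓
Dest=84: 1 row → Gate = 76 ✓
Dest=79: 1 row → Gate = 78 ✓
Dest=88: 1 row → Gate = 76 ✓
Dest=74: 1 row → Gate = 75 ✓
The only Dest value with inconsistent Gate is Dest=85.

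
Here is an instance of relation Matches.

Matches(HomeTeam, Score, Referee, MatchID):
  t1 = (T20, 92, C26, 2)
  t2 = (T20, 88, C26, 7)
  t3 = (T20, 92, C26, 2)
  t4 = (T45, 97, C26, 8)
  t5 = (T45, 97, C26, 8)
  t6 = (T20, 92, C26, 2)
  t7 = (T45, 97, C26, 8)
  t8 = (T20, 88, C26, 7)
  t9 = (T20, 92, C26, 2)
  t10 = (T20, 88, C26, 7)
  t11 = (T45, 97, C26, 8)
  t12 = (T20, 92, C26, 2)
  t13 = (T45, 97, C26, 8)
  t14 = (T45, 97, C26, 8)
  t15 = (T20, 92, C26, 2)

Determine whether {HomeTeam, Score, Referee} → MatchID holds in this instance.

Yes

(HomeTeam=T20, Score=92, Referee=C26): rows 1, 3, 6, 9, 12, 15 → MatchID = 2, 2, 2, 2, 2, 2 ✓
(HomeTeam=T20, Score=88, Referee=C26): rows 2, 8, 10 → MatchID = 7, 7, 7 ✓
(HomeTeam=T45, Score=97, Referee=C26): rows 4, 5, 7, 11, 13, 14 → MatchID = 8, 8, 8, 8, 8, 8 ✓
Every {HomeTeam, Score, Referee} value is associated with a single MatchID value, so {HomeTeam, Score, Referee} → MatchID holds.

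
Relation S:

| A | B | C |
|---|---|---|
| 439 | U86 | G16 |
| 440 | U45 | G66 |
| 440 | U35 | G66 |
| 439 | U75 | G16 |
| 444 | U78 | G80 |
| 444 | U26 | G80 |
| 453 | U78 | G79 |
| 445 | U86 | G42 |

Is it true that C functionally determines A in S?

C=G16: 2 rows → A = 439, 439 ✓
C=G66: 2 rows → A = 440, 440 ✓
C=G80: 2 rows → A = 444, 444 ✓
C=G79: 1 row → A = 453 ✓
C=G42: 1 row → A = 445 ✓
Every C value is associated with a single A value, so C -> A holds.

Yes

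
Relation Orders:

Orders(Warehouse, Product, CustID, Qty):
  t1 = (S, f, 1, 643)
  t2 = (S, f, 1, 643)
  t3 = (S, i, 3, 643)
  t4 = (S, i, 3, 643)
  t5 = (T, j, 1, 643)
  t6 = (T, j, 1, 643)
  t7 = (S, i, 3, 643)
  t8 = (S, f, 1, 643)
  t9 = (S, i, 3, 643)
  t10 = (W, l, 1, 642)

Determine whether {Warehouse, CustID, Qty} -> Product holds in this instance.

Yes

(Warehouse=S, CustID=1, Qty=643): rows 1, 2, 8 → Product = f, f, f ✓
(Warehouse=S, CustID=3, Qty=643): rows 3, 4, 7, 9 → Product = i, i, i, i ✓
(Warehouse=T, CustID=1, Qty=643): rows 5, 6 → Product = j, j ✓
(Warehouse=W, CustID=1, Qty=642): row 10 → Product = l ✓
Every {Warehouse, CustID, Qty} value is associated with a single Product value, so {Warehouse, CustID, Qty} -> Product holds.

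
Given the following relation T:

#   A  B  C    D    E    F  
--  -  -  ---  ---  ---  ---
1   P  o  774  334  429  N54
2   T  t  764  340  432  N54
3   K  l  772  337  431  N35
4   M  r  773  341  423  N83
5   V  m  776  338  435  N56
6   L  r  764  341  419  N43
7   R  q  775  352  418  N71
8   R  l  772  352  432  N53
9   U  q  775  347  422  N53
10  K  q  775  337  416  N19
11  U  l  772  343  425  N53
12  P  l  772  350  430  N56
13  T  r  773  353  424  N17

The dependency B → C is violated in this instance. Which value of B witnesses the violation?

r

B=o: row 1 → C = 774 ✓
B=t: row 2 → C = 764 ✓
B=l: rows 3, 8, 11, 12 → C = 772, 772, 772, 772 ✓
B=r: rows 4, 6, 13 → C takes values {773, 764} — violation
B=m: row 5 → C = 776 ✓
B=q: rows 7, 9, 10 → C = 775, 775, 775 ✓
The only B value with inconsistent C is B=r.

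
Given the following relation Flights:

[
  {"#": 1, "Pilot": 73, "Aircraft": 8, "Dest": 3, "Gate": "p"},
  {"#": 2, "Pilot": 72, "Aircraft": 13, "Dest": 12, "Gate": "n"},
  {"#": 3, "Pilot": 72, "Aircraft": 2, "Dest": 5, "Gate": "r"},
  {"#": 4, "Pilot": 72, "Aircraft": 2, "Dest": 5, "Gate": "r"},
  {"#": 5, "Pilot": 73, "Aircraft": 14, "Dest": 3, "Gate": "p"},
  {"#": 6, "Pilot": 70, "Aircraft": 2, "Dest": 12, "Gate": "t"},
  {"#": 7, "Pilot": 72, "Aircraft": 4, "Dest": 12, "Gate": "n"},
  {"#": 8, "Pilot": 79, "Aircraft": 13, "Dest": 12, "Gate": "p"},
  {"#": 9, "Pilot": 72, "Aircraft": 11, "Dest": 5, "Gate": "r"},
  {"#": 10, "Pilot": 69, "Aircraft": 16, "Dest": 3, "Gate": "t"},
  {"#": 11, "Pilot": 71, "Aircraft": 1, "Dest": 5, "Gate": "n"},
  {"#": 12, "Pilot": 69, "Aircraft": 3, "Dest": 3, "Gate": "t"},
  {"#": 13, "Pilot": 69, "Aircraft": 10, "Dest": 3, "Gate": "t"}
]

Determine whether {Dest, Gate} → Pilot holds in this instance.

Yes

(Dest=3, Gate=p): rows 1, 5 → Pilot = 73, 73 ✓
(Dest=12, Gate=n): rows 2, 7 → Pilot = 72, 72 ✓
(Dest=5, Gate=r): rows 3, 4, 9 → Pilot = 72, 72, 72 ✓
(Dest=12, Gate=t): row 6 → Pilot = 70 ✓
(Dest=12, Gate=p): row 8 → Pilot = 79 ✓
(Dest=3, Gate=t): rows 10, 12, 13 → Pilot = 69, 69, 69 ✓
(Dest=5, Gate=n): row 11 → Pilot = 71 ✓
Every {Dest, Gate} value is associated with a single Pilot value, so {Dest, Gate} → Pilot holds.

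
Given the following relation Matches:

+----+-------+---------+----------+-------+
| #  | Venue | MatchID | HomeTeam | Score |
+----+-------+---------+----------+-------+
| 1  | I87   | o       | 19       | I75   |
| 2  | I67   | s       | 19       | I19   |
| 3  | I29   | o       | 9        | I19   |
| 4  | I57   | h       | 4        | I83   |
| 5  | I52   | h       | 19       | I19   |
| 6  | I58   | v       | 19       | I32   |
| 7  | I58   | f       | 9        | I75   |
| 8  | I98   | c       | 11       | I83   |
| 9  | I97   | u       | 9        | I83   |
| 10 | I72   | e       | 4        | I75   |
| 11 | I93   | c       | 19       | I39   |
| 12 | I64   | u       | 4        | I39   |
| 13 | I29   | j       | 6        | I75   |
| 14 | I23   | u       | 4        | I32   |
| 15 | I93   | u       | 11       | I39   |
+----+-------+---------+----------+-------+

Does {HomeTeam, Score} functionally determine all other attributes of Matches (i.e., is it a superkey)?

Rows 2 and 5 have the same {HomeTeam, Score} value (HomeTeam=19, Score=I19) but are distinct tuples, so {HomeTeam, Score} does not determine every attribute — not a superkey.

No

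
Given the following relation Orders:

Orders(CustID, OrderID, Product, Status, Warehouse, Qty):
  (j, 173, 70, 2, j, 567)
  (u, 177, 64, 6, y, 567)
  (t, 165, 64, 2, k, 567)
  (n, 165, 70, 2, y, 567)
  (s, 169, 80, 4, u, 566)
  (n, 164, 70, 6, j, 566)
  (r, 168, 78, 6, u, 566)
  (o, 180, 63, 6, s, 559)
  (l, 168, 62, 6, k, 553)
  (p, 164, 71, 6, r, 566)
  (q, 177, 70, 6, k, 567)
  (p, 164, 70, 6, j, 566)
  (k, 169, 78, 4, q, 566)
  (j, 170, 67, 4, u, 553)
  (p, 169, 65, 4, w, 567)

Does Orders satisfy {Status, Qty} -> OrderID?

(Status=2, Qty=567): 3 rows → OrderID takes values {173, 165} — violation
(Status=6, Qty=567): 2 rows → OrderID = 177, 177 ✓
(Status=4, Qty=566): 2 rows → OrderID = 169, 169 ✓
(Status=6, Qty=566): 4 rows → OrderID takes values {164, 168} — violation
(Status=6, Qty=559): 1 row → OrderID = 180 ✓
(Status=6, Qty=553): 1 row → OrderID = 168 ✓
(Status=4, Qty=553): 1 row → OrderID = 170 ✓
(Status=4, Qty=567): 1 row → OrderID = 169 ✓
Two rows agree on {Status, Qty} but differ on OrderID, so {Status, Qty} -> OrderID does not hold.

No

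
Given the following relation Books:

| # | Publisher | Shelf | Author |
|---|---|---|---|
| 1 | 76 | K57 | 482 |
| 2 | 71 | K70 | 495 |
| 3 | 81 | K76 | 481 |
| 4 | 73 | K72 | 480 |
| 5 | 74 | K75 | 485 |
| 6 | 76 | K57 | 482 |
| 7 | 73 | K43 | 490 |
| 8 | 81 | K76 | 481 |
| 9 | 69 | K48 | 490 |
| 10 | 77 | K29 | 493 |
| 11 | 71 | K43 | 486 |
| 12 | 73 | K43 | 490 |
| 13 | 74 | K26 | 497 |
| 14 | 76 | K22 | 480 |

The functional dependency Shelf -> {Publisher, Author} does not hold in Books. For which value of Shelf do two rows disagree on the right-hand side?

K43

Shelf=K57: rows 1, 6 → {Publisher,Author} = (76, 482), (76, 482) ✓
Shelf=K70: row 2 → {Publisher,Author} = (71, 495) ✓
Shelf=K76: rows 3, 8 → {Publisher,Author} = (81, 481), (81, 481) ✓
Shelf=K72: row 4 → {Publisher,Author} = (73, 480) ✓
Shelf=K75: row 5 → {Publisher,Author} = (74, 485) ✓
Shelf=K43: rows 7, 11, 12 → {Publisher,Author} takes values {(73, 490), (71, 486)} — violation
Shelf=K48: row 9 → {Publisher,Author} = (69, 490) ✓
Shelf=K29: row 10 → {Publisher,Author} = (77, 493) ✓
Shelf=K26: row 13 → {Publisher,Author} = (74, 497) ✓
Shelf=K22: row 14 → {Publisher,Author} = (76, 480) ✓
The only Shelf value with inconsistent RHS is Shelf=K43.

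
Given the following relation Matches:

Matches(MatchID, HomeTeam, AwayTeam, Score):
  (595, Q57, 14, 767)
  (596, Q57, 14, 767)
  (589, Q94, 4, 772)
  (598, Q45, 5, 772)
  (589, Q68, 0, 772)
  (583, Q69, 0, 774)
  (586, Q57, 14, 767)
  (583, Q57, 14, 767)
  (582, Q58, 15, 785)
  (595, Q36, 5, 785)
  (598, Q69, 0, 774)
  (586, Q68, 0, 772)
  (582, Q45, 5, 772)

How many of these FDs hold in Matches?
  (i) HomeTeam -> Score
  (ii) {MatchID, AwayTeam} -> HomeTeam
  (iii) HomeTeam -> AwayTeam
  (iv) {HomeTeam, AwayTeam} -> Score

4

(i) HomeTeam -> Score: every LHS value maps to a single RHS value — holds.
(ii) {MatchID, AwayTeam} -> HomeTeam: every LHS value maps to a single RHS value — holds.
(iii) HomeTeam -> AwayTeam: every LHS value maps to a single RHS value — holds.
(iv) {HomeTeam, AwayTeam} -> Score: every LHS value maps to a single RHS value — holds.
4 of the 4 dependencies hold.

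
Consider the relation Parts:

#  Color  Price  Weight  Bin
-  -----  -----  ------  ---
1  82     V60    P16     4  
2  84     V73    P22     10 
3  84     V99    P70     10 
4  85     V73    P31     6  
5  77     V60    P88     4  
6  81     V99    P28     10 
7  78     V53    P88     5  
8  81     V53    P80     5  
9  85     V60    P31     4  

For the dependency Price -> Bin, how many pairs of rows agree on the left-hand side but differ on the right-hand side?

Price=V60: all 3 rows agree on Bin — 0 pairs.
Price=V73: violating pairs (2,4) — 1 pair.
Price=V99: all 2 rows agree on Bin — 0 pairs.
Price=V53: all 2 rows agree on Bin — 0 pairs.

1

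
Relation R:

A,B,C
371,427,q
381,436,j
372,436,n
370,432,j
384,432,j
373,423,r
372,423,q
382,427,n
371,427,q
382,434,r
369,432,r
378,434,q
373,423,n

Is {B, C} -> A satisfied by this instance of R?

No

(B=427, C=q): 2 rows → A = 371, 371 ✓
(B=436, C=j): 1 row → A = 381 ✓
(B=436, C=n): 1 row → A = 372 ✓
(B=432, C=j): 2 rows → A takes values {370, 384} — violation
(B=423, C=r): 1 row → A = 373 ✓
(B=423, C=q): 1 row → A = 372 ✓
(B=427, C=n): 1 row → A = 382 ✓
(B=434, C=r): 1 row → A = 382 ✓
(B=432, C=r): 1 row → A = 369 ✓
(B=434, C=q): 1 row → A = 378 ✓
(B=423, C=n): 1 row → A = 373 ✓
Two rows agree on {B, C} but differ on A, so {B, C} -> A does not hold.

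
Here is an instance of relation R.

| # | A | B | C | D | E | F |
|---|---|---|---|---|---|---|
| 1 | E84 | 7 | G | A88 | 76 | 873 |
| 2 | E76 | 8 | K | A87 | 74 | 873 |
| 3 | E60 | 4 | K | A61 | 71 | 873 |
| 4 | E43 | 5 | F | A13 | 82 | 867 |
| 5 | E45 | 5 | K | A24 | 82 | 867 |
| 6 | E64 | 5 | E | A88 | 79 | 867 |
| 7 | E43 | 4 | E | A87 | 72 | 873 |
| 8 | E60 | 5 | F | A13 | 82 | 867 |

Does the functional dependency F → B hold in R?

F=873: rows 1, 2, 3, 7 → B takes values {7, 8, 4} — violation
F=867: rows 4, 5, 6, 8 → B = 5, 5, 5, 5 ✓
Two rows agree on F but differ on B, so F → B does not hold.

No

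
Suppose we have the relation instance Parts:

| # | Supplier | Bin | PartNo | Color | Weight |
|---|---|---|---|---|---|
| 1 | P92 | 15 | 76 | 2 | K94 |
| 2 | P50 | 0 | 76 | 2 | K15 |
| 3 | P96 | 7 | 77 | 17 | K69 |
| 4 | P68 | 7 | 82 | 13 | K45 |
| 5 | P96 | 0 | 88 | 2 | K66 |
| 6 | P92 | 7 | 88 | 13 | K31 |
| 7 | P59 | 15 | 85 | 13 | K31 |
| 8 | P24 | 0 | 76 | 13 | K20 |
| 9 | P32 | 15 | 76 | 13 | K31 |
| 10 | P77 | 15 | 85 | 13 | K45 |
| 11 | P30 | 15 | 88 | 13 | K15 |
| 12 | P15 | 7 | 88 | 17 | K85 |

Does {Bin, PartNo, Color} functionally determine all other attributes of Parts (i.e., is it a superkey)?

Rows 7 and 10 have the same {Bin, PartNo, Color} value (Bin=15, PartNo=85, Color=13) but are distinct tuples, so {Bin, PartNo, Color} does not determine every attribute — not a superkey.

No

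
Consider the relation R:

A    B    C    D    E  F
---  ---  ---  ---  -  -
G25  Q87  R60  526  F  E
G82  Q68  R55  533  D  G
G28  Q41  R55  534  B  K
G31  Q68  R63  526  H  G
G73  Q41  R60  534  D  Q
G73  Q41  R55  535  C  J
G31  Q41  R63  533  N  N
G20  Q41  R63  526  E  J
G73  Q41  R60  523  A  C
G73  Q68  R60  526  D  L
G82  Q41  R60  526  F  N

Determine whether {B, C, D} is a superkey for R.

Yes

All 11 rows have distinct {B, C, D} values, so {B, C, D} → (all attributes) holds and {B, C, D} is a superkey.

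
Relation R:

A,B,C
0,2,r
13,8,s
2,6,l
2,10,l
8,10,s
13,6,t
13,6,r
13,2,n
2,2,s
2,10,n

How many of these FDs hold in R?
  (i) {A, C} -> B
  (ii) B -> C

(i) {A, C} -> B: (A=2, C=l): 2 rows → B takes values {6, 10} — violation — fails.
(ii) B -> C: B=2: 3 rows → C takes values {r, n, s} — violation; B=6: 3 rows → C takes values {l, t, r} — violation; B=10: 3 rows → C takes values {l, s, n} — violation — fails.
None of the 2 dependencies hold.

0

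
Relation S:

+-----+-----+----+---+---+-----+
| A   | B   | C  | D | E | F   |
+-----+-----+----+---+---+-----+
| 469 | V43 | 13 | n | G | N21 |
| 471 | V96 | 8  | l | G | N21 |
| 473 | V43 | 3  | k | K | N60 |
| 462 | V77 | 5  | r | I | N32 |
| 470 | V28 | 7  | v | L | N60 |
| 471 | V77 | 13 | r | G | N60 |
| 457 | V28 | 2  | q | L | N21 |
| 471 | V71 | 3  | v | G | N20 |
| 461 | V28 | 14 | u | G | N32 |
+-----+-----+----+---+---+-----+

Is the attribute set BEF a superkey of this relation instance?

Yes

All 9 rows have distinct BEF values, so BEF → (all attributes) holds and BEF is a superkey.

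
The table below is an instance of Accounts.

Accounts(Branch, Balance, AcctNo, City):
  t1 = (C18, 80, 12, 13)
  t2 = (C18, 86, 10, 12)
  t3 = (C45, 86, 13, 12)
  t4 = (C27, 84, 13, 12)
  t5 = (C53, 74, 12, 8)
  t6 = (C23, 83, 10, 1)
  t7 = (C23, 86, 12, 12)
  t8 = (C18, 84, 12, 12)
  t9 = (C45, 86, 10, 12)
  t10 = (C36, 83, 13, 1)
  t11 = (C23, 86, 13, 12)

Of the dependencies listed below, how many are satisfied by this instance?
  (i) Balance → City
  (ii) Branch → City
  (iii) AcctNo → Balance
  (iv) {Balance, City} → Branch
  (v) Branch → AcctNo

(i) Balance → City: every LHS value maps to a single RHS value — holds.
(ii) Branch → City: Branch=C18: rows 1, 2, 8 → City takes values {13, 12} — violation; Branch=C23: rows 6, 7, 11 → City takes values {1, 12} — violation — fails.
(iii) AcctNo → Balance: AcctNo=12: rows 1, 5, 7, 8 → Balance takes values {80, 74, 86, 84} — violation; AcctNo=10: rows 2, 6, 9 → Balance takes values {86, 83} — violation; AcctNo=13: rows 3, 4, 10, 11 → Balance takes values {86, 84, 83} — violation — fails.
(iv) {Balance, City} → Branch: (Balance=86, City=12): rows 2, 3, 7, 9, 11 → Branch takes values {C18, C45, C23} — violation; (Balance=84, City=12): rows 4, 8 → Branch takes values {C27, C18} — violation; (Balance=83, City=1): rows 6, 10 → Branch takes values {C23, C36} — violation — fails.
(v) Branch → AcctNo: Branch=C18: rows 1, 2, 8 → AcctNo takes values {12, 10} — violation; Branch=C45: rows 3, 9 → AcctNo takes values {13, 10} — violation; Branch=C23: rows 6, 7, 11 → AcctNo takes values {10, 12, 13} — violation — fails.
1 of the 5 dependencies holds.

1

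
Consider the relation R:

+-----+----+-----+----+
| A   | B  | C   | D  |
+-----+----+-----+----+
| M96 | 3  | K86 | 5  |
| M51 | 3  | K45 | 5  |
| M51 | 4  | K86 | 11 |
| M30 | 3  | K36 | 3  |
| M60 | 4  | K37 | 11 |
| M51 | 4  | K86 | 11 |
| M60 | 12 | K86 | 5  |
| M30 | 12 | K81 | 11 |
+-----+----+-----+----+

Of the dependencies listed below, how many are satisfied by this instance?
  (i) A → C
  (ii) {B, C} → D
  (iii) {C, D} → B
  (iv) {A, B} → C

2

(i) A → C: A=M51: 3 rows → C takes values {K45, K86} — violation; A=M30: 2 rows → C takes values {K36, K81} — violation; A=M60: 2 rows → C takes values {K37, K86} — violation — fails.
(ii) {B, C} → D: every LHS value maps to a single RHS value — holds.
(iii) {C, D} → B: (C=K86, D=5): 2 rows → B takes values {3, 12} — violation — fails.
(iv) {A, B} → C: every LHS value maps to a single RHS value — holds.
2 of the 4 dependencies hold.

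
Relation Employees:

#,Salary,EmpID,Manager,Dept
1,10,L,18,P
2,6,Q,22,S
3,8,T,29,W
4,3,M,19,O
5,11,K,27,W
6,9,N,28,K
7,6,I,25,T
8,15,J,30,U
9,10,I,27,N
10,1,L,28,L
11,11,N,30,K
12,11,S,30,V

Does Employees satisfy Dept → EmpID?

Dept=P: row 1 → EmpID = L ✓
Dept=S: row 2 → EmpID = Q ✓
Dept=W: rows 3, 5 → EmpID takes values {T, K} — violation
Dept=O: row 4 → EmpID = M ✓
Dept=K: rows 6, 11 → EmpID = N, N ✓
Dept=T: row 7 → EmpID = I ✓
Dept=U: row 8 → EmpID = J ✓
Dept=N: row 9 → EmpID = I ✓
Dept=L: row 10 → EmpID = L ✓
Dept=V: row 12 → EmpID = S ✓
Two rows agree on Dept but differ on EmpID, so Dept → EmpID does not hold.

No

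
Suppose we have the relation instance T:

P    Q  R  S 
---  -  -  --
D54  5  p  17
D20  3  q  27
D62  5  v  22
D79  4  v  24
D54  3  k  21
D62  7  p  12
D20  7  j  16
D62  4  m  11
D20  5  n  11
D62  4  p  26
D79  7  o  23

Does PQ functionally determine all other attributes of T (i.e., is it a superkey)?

Two distinct rows share (P=D62, Q=4), so PQ does not determine every attribute — not a superkey.

No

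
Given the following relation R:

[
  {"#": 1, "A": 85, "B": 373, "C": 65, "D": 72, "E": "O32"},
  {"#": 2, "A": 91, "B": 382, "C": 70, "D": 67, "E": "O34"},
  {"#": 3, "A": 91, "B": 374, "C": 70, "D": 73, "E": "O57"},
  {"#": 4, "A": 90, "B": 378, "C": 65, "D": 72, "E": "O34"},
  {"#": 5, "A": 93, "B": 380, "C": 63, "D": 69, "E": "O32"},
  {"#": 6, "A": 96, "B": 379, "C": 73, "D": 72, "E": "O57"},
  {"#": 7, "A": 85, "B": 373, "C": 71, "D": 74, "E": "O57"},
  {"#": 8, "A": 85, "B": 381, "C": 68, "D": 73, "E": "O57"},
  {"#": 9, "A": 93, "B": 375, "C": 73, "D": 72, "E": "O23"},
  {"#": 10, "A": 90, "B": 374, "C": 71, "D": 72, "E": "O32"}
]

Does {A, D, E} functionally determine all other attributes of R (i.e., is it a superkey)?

Yes

All 10 rows have distinct {A, D, E} values, so {A, D, E} → (all attributes) holds and {A, D, E} is a superkey.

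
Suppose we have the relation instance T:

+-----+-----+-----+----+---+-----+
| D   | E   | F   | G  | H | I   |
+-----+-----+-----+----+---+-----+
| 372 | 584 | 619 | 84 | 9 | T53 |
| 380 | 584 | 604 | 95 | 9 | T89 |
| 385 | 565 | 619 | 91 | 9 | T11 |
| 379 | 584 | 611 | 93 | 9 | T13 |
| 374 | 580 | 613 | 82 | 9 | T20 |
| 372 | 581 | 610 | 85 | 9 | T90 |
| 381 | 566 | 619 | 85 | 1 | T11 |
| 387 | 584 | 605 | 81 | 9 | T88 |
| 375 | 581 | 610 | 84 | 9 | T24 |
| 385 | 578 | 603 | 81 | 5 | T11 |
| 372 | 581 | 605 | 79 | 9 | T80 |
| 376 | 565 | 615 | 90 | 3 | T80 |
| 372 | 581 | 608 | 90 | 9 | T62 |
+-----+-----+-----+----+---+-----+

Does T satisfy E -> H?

No

E=584: 4 rows → H = 9, 9, 9, 9 ✓
E=565: 2 rows → H takes values {9, 3} — violation
E=580: 1 row → H = 9 ✓
E=581: 4 rows → H = 9, 9, 9, 9 ✓
E=566: 1 row → H = 1 ✓
E=578: 1 row → H = 5 ✓
Two rows agree on E but differ on H, so E -> H does not hold.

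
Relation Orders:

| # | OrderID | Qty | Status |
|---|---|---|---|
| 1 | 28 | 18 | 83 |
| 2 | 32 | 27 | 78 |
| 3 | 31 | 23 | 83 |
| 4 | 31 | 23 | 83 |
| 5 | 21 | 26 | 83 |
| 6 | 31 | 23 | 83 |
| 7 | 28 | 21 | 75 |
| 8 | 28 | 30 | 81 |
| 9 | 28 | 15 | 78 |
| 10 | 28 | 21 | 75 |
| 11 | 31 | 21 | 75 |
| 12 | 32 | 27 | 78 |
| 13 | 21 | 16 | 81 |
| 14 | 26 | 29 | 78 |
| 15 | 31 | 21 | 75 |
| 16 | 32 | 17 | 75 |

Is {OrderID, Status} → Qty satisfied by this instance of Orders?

Yes

(OrderID=28, Status=83): row 1 → Qty = 18 ✓
(OrderID=32, Status=78): rows 2, 12 → Qty = 27, 27 ✓
(OrderID=31, Status=83): rows 3, 4, 6 → Qty = 23, 23, 23 ✓
(OrderID=21, Status=83): row 5 → Qty = 26 ✓
(OrderID=28, Status=75): rows 7, 10 → Qty = 21, 21 ✓
(OrderID=28, Status=81): row 8 → Qty = 30 ✓
(OrderID=28, Status=78): row 9 → Qty = 15 ✓
(OrderID=31, Status=75): rows 11, 15 → Qty = 21, 21 ✓
(OrderID=21, Status=81): row 13 → Qty = 16 ✓
(OrderID=26, Status=78): row 14 → Qty = 29 ✓
(OrderID=32, Status=75): row 16 → Qty = 17 ✓
Every {OrderID, Status} value is associated with a single Qty value, so {OrderID, Status} → Qty holds.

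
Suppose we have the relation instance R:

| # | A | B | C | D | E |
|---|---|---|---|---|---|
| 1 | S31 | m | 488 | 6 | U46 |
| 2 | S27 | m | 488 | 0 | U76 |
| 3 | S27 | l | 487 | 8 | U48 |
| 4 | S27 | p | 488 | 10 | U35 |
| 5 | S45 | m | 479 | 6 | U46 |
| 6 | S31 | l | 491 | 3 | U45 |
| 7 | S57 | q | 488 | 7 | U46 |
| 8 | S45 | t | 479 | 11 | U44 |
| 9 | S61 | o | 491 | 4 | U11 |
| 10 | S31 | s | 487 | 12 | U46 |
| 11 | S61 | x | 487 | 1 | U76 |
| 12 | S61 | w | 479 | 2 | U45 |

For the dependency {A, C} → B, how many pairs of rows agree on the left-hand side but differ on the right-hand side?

2

(A=S27, C=488): violating pairs (2,4) — 1 pair.
(A=S45, C=479): violating pairs (5,8) — 1 pair.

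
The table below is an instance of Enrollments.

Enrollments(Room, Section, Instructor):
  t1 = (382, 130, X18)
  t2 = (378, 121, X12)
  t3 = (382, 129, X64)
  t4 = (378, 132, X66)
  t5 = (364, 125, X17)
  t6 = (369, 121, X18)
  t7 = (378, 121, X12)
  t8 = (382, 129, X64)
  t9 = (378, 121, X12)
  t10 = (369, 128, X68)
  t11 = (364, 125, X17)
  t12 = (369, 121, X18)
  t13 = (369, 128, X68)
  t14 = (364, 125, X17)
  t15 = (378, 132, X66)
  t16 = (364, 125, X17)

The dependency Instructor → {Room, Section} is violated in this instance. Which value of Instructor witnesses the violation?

X18

Instructor=X18: rows 1, 6, 12 → {Room,Section} takes values {(382, 130), (369, 121)} — violation
Instructor=X12: rows 2, 7, 9 → {Room,Section} = (378, 121), (378, 121), (378, 121) ✓
Instructor=X64: rows 3, 8 → {Room,Section} = (382, 129), (382, 129) ✓
Instructor=X66: rows 4, 15 → {Room,Section} = (378, 132), (378, 132) ✓
Instructor=X17: rows 5, 11, 14, 16 → {Room,Section} = (364, 125), (364, 125), (364, 125), (364, 125) ✓
Instructor=X68: rows 10, 13 → {Room,Section} = (369, 128), (369, 128) ✓
The only Instructor value with inconsistent RHS is Instructor=X18.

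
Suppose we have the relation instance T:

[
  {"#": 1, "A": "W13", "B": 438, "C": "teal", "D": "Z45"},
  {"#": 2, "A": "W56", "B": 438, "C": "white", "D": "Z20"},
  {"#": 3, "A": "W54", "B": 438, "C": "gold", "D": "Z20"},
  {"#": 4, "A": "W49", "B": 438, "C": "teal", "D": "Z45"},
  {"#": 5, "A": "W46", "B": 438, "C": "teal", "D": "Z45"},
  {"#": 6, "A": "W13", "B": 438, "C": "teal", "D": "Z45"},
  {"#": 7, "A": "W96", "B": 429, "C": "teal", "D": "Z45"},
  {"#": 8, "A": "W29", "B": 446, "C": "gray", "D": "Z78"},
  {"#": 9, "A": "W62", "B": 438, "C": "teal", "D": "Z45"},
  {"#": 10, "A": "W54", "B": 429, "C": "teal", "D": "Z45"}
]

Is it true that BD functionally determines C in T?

(B=438, D=Z45): rows 1, 4, 5, 6, 9 → C = teal, teal, teal, teal, teal ✓
(B=438, D=Z20): rows 2, 3 → C takes values {white, gold} — violation
(B=429, D=Z45): rows 7, 10 → C = teal, teal ✓
(B=446, D=Z78): row 8 → C = gray ✓
Two rows agree on BD but differ on C, so BD → C does not hold.

No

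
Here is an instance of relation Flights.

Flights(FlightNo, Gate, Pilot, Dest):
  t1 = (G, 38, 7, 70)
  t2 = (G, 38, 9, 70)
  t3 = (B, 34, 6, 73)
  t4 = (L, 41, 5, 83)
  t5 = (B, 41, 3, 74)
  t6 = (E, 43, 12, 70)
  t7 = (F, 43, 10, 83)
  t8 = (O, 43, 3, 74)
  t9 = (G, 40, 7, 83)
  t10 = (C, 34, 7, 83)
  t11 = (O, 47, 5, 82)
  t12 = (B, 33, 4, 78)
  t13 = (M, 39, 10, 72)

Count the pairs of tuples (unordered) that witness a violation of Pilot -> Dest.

Pilot=7: violating pairs (1,9), (1,10) — 2 pairs.
Pilot=5: violating pairs (4,11) — 1 pair.
Pilot=3: all 2 rows agree on Dest — 0 pairs.
Pilot=10: violating pairs (7,13) — 1 pair.

4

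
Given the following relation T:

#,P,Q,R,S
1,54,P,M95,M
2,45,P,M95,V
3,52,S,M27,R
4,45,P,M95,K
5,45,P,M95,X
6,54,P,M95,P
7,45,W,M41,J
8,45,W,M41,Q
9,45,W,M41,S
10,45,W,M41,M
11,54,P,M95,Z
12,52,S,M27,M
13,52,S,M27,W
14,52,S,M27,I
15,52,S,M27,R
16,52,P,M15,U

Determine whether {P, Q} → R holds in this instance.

(P=54, Q=P): rows 1, 6, 11 → R = M95, M95, M95 ✓
(P=45, Q=P): rows 2, 4, 5 → R = M95, M95, M95 ✓
(P=52, Q=S): rows 3, 12, 13, 14, 15 → R = M27, M27, M27, M27, M27 ✓
(P=45, Q=W): rows 7, 8, 9, 10 → R = M41, M41, M41, M41 ✓
(P=52, Q=P): row 16 → R = M15 ✓
Every {P, Q} value is associated with a single R value, so {P, Q} → R holds.

Yes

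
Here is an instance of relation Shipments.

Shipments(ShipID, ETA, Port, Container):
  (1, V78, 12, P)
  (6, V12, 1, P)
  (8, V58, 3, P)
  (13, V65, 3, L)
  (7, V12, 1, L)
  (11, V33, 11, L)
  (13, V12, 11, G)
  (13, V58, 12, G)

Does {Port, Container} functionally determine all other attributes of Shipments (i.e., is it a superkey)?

Yes

All 8 rows have distinct {Port, Container} values, so {Port, Container} → (all attributes) holds and {Port, Container} is a superkey.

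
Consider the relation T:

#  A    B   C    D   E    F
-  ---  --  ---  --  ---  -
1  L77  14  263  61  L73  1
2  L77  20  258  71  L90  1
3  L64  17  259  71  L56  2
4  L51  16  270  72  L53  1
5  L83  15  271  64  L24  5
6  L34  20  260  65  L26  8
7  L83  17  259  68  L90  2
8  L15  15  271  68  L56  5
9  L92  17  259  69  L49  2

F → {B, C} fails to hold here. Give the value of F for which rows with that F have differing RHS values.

F=1: rows 1, 2, 4 → {B,C} takes values {(14, 263), (20, 258), (16, 270)} — violation
F=2: rows 3, 7, 9 → {B,C} = (17, 259), (17, 259), (17, 259) ✓
F=5: rows 5, 8 → {B,C} = (15, 271), (15, 271) ✓
F=8: row 6 → {B,C} = (20, 260) ✓
The only F value with inconsistent RHS is F=1.

1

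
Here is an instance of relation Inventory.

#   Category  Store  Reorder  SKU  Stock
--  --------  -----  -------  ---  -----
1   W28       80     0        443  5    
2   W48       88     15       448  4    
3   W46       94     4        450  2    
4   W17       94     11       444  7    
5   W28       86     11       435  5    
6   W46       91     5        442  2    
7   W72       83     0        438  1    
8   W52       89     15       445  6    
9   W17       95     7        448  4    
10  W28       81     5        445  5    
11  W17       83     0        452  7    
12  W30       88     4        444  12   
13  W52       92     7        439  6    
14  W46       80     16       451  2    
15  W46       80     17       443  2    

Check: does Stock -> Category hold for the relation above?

No

Stock=5: rows 1, 5, 10 → Category = W28, W28, W28 ✓
Stock=4: rows 2, 9 → Category takes values {W48, W17} — violation
Stock=2: rows 3, 6, 14, 15 → Category = W46, W46, W46, W46 ✓
Stock=7: rows 4, 11 → Category = W17, W17 ✓
Stock=1: row 7 → Category = W72 ✓
Stock=6: rows 8, 13 → Category = W52, W52 ✓
Stock=12: row 12 → Category = W30 ✓
Two rows agree on Stock but differ on Category, so Stock -> Category does not hold.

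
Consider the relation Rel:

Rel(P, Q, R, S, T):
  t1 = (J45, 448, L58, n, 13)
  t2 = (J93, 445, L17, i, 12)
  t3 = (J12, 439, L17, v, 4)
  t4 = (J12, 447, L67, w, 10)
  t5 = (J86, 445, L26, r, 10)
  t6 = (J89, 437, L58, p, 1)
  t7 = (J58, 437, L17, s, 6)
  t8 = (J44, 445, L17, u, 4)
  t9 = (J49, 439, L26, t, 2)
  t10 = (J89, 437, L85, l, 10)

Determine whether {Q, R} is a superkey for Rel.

Rows 2 and 8 have the same {Q, R} value (Q=445, R=L17) but are distinct tuples, so {Q, R} does not determine every attribute — not a superkey.

No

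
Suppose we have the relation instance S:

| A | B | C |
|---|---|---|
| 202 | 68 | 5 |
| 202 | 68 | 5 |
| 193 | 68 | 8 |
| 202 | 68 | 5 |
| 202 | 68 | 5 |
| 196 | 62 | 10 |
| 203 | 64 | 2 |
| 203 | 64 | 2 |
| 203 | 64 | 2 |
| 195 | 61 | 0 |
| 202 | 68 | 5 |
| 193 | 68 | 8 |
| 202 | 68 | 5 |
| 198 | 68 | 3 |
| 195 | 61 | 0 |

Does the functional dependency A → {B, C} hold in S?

Yes

A=202: 6 rows → {B,C} = (68, 5), (68, 5), (68, 5), (68, 5), (68, 5), (68, 5) ✓
A=193: 2 rows → {B,C} = (68, 8), (68, 8) ✓
A=196: 1 row → {B,C} = (62, 10) ✓
A=203: 3 rows → {B,C} = (64, 2), (64, 2), (64, 2) ✓
A=195: 2 rows → {B,C} = (61, 0), (61, 0) ✓
A=198: 1 row → {B,C} = (68, 3) ✓
Every A value is associated with a single {B, C} value, so A → {B, C} holds.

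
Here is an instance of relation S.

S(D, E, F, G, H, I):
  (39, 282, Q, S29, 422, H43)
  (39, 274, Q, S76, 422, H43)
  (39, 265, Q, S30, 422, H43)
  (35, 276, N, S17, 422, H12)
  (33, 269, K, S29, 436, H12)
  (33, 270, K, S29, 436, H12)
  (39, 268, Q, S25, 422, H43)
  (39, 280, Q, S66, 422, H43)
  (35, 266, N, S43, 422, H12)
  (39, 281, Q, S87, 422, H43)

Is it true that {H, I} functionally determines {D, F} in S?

(H=422, I=H43): 6 rows → {D,F} = (39, Q), (39, Q), (39, Q), (39, Q), (39, Q), (39, Q) ✓
(H=422, I=H12): 2 rows → {D,F} = (35, N), (35, N) ✓
(H=436, I=H12): 2 rows → {D,F} = (33, K), (33, K) ✓
Every {H, I} value is associated with a single {D, F} value, so {H, I} -> {D, F} holds.

Yes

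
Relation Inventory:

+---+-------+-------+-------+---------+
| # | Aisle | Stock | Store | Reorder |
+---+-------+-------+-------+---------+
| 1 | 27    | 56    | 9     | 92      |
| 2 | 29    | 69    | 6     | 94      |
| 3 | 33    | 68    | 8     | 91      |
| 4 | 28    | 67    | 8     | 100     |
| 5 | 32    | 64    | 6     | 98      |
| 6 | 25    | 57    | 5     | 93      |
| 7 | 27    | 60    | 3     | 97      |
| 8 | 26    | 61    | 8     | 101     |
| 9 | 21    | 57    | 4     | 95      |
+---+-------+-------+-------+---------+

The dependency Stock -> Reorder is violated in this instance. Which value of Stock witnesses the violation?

Stock=56: row 1 → Reorder = 92 ✓
Stock=69: row 2 → Reorder = 94 ✓
Stock=68: row 3 → Reorder = 91 ✓
Stock=67: row 4 → Reorder = 100 ✓
Stock=64: row 5 → Reorder = 98 ✓
Stock=57: rows 6, 9 → Reorder takes values {93, 95} — violation
Stock=60: row 7 → Reorder = 97 ✓
Stock=61: row 8 → Reorder = 101 ✓
The only Stock value with inconsistent Reorder is Stock=57.

57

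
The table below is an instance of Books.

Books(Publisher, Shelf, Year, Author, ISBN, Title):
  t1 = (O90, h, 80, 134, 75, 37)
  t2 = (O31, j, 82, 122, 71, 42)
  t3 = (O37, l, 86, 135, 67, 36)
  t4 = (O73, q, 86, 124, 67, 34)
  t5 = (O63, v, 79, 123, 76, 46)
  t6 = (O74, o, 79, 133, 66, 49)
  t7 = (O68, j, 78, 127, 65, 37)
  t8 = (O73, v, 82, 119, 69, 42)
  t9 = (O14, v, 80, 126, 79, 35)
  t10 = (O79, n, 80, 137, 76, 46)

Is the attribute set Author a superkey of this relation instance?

All 10 rows have distinct Author values, so Author → (all attributes) holds and Author is a superkey.

Yes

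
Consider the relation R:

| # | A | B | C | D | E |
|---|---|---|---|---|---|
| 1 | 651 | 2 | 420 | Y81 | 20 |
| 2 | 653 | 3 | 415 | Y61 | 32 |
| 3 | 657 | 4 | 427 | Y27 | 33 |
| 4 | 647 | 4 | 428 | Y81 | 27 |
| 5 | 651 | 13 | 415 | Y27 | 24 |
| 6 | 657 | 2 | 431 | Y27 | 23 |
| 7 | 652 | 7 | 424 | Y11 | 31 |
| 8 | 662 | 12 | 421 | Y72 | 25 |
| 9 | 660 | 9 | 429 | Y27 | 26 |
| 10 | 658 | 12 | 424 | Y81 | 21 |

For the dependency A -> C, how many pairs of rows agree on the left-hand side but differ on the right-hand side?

A=651: violating pairs (1,5) — 1 pair.
A=657: violating pairs (3,6) — 1 pair.

2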